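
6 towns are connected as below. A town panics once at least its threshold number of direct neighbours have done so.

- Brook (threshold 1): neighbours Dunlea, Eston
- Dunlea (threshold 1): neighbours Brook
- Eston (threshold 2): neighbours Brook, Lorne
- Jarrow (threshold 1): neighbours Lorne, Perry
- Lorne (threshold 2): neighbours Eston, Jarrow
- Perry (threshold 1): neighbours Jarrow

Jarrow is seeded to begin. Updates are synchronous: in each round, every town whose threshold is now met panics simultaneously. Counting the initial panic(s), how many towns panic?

2

Round 1 — Jarrow panics (initial).
Round 2 — checking thresholds:
  Lorne: 1 of 2 neighbours < 2, not yet.
  Perry: 1 of 1 neighbours ≥ 1, panics.
Round 3 — no new panics; cascade stops.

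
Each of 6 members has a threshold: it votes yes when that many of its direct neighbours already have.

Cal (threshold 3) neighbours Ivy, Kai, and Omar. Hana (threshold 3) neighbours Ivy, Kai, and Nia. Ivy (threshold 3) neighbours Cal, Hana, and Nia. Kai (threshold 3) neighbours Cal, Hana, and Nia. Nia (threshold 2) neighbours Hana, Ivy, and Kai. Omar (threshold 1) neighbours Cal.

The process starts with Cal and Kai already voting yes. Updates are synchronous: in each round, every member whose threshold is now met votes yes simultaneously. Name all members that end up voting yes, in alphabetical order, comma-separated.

Cal, Kai, Omar

Round 1 — Cal, Kai vote yes (initial).
Round 2 — checking thresholds:
  Hana: 1 of 3 neighbours < 3, below threshold.
  Ivy: 1 of 3 neighbours < 3, below threshold.
  Nia: 1 of 3 neighbours < 2, below threshold.
  Omar: 1 of 1 neighbours ≥ 1, votes yes.
Round 3 — no new yes votes; cascade stops.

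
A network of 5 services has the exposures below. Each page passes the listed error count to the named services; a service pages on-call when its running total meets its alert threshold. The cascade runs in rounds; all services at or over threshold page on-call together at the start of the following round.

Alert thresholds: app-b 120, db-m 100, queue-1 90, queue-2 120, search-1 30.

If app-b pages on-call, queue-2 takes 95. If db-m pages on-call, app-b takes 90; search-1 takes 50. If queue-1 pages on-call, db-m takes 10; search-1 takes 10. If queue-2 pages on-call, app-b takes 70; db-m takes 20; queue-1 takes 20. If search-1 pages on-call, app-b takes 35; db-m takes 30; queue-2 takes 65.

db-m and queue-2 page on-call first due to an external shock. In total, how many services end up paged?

Round 1 — db-m, queue-2 page on-call (initial).
  app-b: +90+70 → 160 ≥ 120
  queue-1: +20 → 20 < 90
  search-1: +50 → 50 ≥ 30
Round 2 — app-b, search-1 page on-call.
No further pages.

4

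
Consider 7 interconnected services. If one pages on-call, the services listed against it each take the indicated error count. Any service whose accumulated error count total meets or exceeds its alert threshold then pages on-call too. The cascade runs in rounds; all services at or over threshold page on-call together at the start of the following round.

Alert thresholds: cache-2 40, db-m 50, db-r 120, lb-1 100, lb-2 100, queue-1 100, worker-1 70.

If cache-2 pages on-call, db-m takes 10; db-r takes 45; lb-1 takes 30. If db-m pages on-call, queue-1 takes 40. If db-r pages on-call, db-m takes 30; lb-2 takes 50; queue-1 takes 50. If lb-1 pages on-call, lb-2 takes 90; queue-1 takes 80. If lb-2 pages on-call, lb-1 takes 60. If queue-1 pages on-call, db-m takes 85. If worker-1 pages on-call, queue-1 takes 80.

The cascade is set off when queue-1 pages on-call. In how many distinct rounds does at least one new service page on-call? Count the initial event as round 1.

Round 1 — queue-1 pages on-call (initial).
  db-m: +85 → 85 ≥ 50
Round 2 — db-m pages on-call.
No further pages.

2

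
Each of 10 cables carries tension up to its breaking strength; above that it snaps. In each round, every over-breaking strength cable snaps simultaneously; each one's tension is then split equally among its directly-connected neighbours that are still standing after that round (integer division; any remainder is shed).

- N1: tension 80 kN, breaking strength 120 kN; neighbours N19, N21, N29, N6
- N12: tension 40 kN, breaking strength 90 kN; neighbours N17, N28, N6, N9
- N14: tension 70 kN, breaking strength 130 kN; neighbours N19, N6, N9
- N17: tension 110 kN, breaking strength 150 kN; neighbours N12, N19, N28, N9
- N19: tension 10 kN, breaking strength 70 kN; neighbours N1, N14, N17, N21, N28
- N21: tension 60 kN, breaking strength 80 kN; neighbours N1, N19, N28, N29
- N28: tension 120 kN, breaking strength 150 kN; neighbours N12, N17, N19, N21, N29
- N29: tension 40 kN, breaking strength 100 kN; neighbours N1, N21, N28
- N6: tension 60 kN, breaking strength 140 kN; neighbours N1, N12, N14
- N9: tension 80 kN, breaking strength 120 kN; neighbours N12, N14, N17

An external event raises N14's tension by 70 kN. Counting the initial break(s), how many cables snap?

10

Round 1 — N14 at 140 > 130. N14 snaps.
  N14 sheds 140 kN to N19, N6, N9: 46 each (2 lost).
    N19: 10+46 = 56 ≤ 70
    N6: 60+46 = 106 ≤ 140
    N9: 80+46 = 126 > 120
Round 2 — N9 snaps.
  N9 sheds 126 kN to N12, N17: 63 each.
    N12: 40+63 = 103 > 90
    N17: 110+63 = 173 > 150
Round 3 — N12, N17 snap.
  N12 sheds 103 kN to N28, N6: 51 each (1 lost).
    N28: 120+51 = 171 > 150
    N6: 106+51 = 157 > 140
  N17 sheds 173 kN to N19, N28: 86 each (1 lost).
    N19: 56+86 = 142 > 70
    N28: 171+86 = 257 > 150
Round 4 — N19, N28, N6 snap.
  N19 sheds 142 kN to N1, N21: 71 each.
    N1: 80+71 = 151 > 120
    N21: 60+71 = 131 > 80
  N28 sheds 257 kN to N21, N29: 128 each (1 lost).
    N21: 131+128 = 259 > 80
    N29: 40+128 = 168 > 100
  N6 sheds 157 kN to N1: 157 each.
    N1: 151+157 = 308 > 120
Round 5 — N1, N21, N29 snap.
  N1 sheds 308 kN: no online neighbours, lost.
  N21 sheds 259 kN: no online neighbours, lost.
  N29 sheds 168 kN: no online neighbours, lost.
No further breaks.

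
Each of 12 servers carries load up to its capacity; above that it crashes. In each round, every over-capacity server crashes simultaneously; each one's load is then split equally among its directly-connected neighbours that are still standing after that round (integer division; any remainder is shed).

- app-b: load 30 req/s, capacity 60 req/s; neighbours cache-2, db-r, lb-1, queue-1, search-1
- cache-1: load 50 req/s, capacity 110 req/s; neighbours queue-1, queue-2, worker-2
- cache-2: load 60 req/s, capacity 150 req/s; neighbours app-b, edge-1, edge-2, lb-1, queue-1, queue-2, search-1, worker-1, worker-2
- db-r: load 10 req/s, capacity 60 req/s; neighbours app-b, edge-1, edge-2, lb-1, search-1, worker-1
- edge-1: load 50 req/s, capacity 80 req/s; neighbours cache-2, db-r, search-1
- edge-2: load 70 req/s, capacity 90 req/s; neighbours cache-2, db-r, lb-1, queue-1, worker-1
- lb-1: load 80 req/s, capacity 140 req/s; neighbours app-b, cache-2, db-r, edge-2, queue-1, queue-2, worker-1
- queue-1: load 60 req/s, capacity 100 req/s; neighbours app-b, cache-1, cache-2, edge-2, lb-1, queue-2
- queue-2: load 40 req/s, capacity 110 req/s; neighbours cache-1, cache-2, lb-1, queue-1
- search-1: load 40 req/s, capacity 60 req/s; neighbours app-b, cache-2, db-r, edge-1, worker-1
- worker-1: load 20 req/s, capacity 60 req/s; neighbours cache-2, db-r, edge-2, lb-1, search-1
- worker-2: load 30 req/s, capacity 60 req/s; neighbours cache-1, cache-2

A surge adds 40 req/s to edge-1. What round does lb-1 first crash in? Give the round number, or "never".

Round 1 — edge-1 at 90 > 80. edge-1 crashes.
  edge-1 sheds 90 req/s to cache-2, db-r, search-1: 30 each.
    cache-2: 60+30 = 90 ≤ 150
    db-r: 10+30 = 40 ≤ 60
    search-1: 40+30 = 70 > 60
Round 2 — search-1 crashes.
  search-1 sheds 70 req/s to app-b, cache-2, db-r, worker-1: 17 each (2 lost).
    app-b: 30+17 = 47 ≤ 60
    cache-2: 90+17 = 107 ≤ 150
    db-r: 40+17 = 57 ≤ 60
    worker-1: 20+17 = 37 ≤ 60
No further crashes.

never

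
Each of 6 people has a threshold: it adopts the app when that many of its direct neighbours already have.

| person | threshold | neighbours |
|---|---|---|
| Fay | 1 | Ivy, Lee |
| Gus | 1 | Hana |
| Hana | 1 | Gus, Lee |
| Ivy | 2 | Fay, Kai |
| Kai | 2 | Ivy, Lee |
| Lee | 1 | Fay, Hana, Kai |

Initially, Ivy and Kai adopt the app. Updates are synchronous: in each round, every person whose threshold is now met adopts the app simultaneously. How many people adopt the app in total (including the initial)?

Round 1 — Ivy, Kai adopt the app (initial).
Round 2 — checking thresholds:
  Fay: 1 of 2 neighbours ≥ 1, adopts the app.
  Lee: 1 of 3 neighbours ≥ 1, adopts the app.
Round 3 — checking thresholds:
  Hana: 1 of 2 neighbours ≥ 1, adopts the app.
Round 4 — checking thresholds:
  Gus: 1 of 1 neighbours ≥ 1, adopts the app.
Round 5 — no new adoptions; cascade stops.

6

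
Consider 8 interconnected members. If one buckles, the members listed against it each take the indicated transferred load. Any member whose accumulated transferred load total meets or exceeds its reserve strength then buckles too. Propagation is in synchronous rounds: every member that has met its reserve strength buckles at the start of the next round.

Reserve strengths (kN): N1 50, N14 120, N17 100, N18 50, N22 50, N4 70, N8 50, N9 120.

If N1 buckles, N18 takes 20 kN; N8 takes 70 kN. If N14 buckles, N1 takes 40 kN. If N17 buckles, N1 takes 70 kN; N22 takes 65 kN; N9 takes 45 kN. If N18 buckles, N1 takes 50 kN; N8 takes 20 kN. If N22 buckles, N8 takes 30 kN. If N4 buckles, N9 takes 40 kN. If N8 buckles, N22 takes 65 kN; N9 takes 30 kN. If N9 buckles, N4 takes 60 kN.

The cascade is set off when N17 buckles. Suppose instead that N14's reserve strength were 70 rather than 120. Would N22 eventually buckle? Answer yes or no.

yes

With N14's reserve strength at 70:
Round 1 — N17 buckles (initial).
  N1: +70 → 70 ≥ 50
  N22: +65 → 65 ≥ 50
  N9: +45 → 45 < 120
Round 2 — N1, N22 buckle.
  N18: +20 → 20 < 50
  N8: +70+30 → 100 ≥ 50
Round 3 — N8 buckles.
  N9: +30 → 75 < 120
No further bucklings.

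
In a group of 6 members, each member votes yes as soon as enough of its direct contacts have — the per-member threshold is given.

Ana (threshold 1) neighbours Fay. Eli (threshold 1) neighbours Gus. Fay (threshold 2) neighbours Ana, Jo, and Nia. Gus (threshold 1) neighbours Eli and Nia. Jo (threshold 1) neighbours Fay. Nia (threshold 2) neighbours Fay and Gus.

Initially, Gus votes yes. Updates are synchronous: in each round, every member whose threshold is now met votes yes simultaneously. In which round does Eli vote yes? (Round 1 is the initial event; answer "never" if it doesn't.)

2

Round 1 — Gus votes yes (initial).
Round 2 — checking thresholds:
  Eli: 1 of 1 neighbours ≥ 1, votes yes.
  Nia: 1 of 2 neighbours < 2, holds.
Round 3 — no new yes votes; cascade stops.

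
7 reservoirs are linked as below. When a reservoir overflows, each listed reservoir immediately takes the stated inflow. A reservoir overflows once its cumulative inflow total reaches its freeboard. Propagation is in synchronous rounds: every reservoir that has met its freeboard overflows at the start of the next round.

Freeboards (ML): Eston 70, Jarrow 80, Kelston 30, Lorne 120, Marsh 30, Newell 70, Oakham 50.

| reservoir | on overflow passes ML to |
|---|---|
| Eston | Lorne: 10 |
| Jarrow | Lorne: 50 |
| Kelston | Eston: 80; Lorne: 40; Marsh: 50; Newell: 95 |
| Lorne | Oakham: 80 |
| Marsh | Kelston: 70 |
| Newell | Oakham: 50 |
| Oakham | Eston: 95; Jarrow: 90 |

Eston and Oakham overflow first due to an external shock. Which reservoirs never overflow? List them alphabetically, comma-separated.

Kelston, Lorne, Marsh, Newell

Round 1 — Eston, Oakham overflow (initial).
  Jarrow: +90 → 90 ≥ 80
  Lorne: +10 → 10 < 120
Round 2 — Jarrow overflows.
  Lorne: +50 → 60 < 120
No further overflows.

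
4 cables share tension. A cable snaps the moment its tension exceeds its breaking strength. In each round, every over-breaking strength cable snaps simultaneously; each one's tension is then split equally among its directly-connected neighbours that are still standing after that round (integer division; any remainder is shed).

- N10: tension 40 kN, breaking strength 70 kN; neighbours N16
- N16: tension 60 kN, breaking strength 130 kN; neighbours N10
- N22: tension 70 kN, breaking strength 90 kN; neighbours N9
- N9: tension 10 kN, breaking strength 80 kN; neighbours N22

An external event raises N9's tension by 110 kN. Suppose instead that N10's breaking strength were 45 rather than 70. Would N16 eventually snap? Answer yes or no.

no

With N10's breaking strength at 45:
Round 1 — N9 at 120 > 80. N9 snaps.
  N9 sheds 120 kN to N22: 120 each.
    N22: 70+120 = 190 > 90
Round 2 — N22 snaps.
  N22 sheds 190 kN: no online neighbours, lost.
No further breaks.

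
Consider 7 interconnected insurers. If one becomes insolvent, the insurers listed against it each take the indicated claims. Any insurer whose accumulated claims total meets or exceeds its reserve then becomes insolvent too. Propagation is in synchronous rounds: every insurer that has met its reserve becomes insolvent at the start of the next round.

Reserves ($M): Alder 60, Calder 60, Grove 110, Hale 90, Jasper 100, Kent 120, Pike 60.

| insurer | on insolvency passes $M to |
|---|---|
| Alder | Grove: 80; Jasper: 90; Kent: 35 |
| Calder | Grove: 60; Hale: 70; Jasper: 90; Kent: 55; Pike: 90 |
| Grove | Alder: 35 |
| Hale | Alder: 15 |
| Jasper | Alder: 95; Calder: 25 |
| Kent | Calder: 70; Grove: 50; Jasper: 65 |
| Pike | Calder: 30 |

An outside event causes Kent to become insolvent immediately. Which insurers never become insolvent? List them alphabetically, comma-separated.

Hale

Round 1 — Kent becomes insolvent (initial).
  Calder: +70 → 70 ≥ 60
  Grove: +50 → 50 < 110
  Jasper: +65 → 65 < 100
Round 2 — Calder becomes insolvent.
  Grove: +60 → 110 ≥ 110
  Hale: +70 → 70 < 90
  Jasper: +90 → 155 ≥ 100
  Pike: +90 → 90 ≥ 60
Round 3 — Grove, Jasper, Pike become insolvent.
  Alder: +35+95 → 130 ≥ 60
Round 4 — Alder becomes insolvent.
No further insolvencies.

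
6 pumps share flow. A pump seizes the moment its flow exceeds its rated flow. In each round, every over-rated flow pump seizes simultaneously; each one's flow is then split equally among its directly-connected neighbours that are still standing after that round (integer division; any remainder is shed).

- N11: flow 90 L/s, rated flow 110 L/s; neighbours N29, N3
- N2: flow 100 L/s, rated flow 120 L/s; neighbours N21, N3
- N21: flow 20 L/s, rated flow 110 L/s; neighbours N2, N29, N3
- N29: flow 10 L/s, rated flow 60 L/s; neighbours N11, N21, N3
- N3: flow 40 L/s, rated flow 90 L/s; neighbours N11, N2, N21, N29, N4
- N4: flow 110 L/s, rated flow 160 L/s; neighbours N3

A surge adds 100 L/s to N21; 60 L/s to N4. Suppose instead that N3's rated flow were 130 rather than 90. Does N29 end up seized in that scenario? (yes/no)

yes

With N3's rated flow at 130:
Round 1 — N21 at 120 > 110; N4 at 170 > 160. N21, N4 seize.
  N21 sheds 120 L/s to N2, N29, N3: 40 each.
    N2: 100+40 = 140 > 120
    N29: 10+40 = 50 ≤ 60
    N3: 40+40 = 80 ≤ 130
  N4 sheds 170 L/s to N3: 170 each.
    N3: 80+170 = 250 > 130
Round 2 — N2, N3 seize.
  N2 sheds 140 L/s: no online neighbours, lost.
  N3 sheds 250 L/s to N11, N29: 125 each.
    N11: 90+125 = 215 > 110
    N29: 50+125 = 175 > 60
Round 3 — N11, N29 seize.
  N11 sheds 215 L/s: no online neighbours, lost.
  N29 sheds 175 L/s: no online neighbours, lost.
No further seizures.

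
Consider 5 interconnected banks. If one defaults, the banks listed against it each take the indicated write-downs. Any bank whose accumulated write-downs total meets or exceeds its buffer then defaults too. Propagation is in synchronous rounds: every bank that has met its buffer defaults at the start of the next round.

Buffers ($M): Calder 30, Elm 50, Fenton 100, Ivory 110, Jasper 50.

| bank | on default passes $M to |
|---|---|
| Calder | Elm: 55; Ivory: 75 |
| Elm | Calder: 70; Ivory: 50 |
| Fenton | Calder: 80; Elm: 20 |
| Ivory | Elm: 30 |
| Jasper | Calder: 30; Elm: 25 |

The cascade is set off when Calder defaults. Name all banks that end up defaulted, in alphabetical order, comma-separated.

Calder, Elm, Ivory

Round 1 — Calder defaults (initial).
  Elm: +55 → 55 ≥ 50
  Ivory: +75 → 75 < 110
Round 2 — Elm defaults.
  Ivory: +50 → 125 ≥ 110
Round 3 — Ivory defaults.
No further defaults.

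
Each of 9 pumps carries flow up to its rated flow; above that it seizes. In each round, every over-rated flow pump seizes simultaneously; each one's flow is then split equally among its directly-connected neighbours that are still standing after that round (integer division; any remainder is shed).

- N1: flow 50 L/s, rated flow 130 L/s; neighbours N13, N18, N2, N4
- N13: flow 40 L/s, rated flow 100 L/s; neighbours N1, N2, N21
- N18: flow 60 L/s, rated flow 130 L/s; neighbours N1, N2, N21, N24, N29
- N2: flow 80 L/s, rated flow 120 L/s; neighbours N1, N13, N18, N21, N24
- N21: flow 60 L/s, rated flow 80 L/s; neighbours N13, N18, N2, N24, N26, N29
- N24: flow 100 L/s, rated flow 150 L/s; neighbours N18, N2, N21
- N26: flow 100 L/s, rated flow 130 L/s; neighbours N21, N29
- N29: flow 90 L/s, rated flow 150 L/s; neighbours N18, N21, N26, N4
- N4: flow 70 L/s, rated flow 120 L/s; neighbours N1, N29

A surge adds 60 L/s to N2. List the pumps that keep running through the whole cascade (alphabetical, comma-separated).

Round 1 — N2 at 140 > 120. N2 seizes.
  N2 sheds 140 L/s to N1, N13, N18, N21, N24: 28 each.
    N1: 50+28 = 78 ≤ 130
    N13: 40+28 = 68 ≤ 100
    N18: 60+28 = 88 ≤ 130
    N21: 60+28 = 88 > 80
    N24: 100+28 = 128 ≤ 150
Round 2 — N21 seizes.
  N21 sheds 88 L/s to N13, N18, N24, N26, N29: 17 each (3 lost).
    N13: 68+17 = 85 ≤ 100
    N18: 88+17 = 105 ≤ 130
    N24: 128+17 = 145 ≤ 150
    N26: 100+17 = 117 ≤ 130
    N29: 90+17 = 107 ≤ 150
No further seizures.

N1, N13, N18, N24, N26, N29, N4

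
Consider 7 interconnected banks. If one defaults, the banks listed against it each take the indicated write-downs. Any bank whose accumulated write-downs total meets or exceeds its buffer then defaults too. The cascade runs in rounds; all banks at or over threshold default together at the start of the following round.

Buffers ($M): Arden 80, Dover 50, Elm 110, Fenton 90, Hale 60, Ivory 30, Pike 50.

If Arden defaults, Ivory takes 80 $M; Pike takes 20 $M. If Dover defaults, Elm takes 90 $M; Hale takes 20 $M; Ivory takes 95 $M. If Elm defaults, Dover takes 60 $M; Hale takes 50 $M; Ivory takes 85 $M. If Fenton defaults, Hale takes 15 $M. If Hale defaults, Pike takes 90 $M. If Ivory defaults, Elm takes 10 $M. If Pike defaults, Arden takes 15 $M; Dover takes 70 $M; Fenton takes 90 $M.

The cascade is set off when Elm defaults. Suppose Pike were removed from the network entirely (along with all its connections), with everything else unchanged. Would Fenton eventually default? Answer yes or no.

With Pike removed:
Round 1 — Elm defaults (initial).
  Dover: +60 → 60 ≥ 50
  Hale: +50 → 50 < 60
  Ivory: +85 → 85 ≥ 30
Round 2 — Dover, Ivory default.
  Hale: +20 → 70 ≥ 60
Round 3 — Hale defaults.
No further defaults.

no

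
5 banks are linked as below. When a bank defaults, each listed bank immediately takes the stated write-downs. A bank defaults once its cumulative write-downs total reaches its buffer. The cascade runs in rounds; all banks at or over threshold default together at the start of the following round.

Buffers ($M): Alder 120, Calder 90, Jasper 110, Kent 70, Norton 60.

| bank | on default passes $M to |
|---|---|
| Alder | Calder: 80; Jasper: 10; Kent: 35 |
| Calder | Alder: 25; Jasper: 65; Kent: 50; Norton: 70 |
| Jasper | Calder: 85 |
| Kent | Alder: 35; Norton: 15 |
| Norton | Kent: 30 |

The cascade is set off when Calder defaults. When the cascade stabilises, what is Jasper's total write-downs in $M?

65

Round 1 — Calder defaults (initial).
  Alder: +25 → 25 < 120
  Jasper: +65 → 65 < 110
  Kent: +50 → 50 < 70
  Norton: +70 → 70 ≥ 60
Round 2 — Norton defaults.
  Kent: +30 → 80 ≥ 70
Round 3 — Kent defaults.
  Alder: +35 → 60 < 120
No further defaults.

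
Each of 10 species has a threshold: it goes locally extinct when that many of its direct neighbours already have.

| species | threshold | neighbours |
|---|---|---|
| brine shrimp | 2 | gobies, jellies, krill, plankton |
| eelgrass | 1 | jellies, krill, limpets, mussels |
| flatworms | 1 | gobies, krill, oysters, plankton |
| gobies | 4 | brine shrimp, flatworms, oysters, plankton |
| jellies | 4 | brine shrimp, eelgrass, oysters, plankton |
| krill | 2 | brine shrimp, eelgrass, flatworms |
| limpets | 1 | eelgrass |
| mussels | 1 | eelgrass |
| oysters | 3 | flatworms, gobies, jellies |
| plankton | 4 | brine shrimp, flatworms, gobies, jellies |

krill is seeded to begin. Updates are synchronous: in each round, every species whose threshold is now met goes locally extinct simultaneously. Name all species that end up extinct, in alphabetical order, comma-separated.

eelgrass, flatworms, krill, limpets, mussels

Round 1 — krill goes locally extinct (initial).
Round 2 — checking thresholds:
  brine shrimp: 1 of 4 neighbours < 2, not yet.
  eelgrass: 1 of 4 neighbours ≥ 1, goes locally extinct.
  flatworms: 1 of 4 neighbours ≥ 1, goes locally extinct.
Round 3 — checking thresholds:
  brine shrimp: 1 of 4 neighbours < 2, not yet.
  gobies: 1 of 4 neighbours < 4, not yet.
  jellies: 1 of 4 neighbours < 4, not yet.
  limpets: 1 of 1 neighbours ≥ 1, goes locally extinct.
  mussels: 1 of 1 neighbours ≥ 1, goes locally extinct.
  oysters: 1 of 3 neighbours < 3, not yet.
  plankton: 1 of 4 neighbours < 4, not yet.
Round 4 — no new extinctions; cascade stops.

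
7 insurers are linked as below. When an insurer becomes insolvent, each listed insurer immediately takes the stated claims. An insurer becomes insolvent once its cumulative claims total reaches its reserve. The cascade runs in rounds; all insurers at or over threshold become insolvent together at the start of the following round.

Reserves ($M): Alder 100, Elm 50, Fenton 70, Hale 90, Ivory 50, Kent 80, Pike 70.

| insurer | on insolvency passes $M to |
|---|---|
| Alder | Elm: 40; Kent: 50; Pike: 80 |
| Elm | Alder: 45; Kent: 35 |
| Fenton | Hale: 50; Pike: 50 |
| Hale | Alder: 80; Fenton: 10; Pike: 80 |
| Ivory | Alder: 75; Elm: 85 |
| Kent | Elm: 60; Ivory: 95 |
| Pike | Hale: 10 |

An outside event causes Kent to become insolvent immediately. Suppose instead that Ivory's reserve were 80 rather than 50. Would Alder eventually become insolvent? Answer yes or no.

yes

With Ivory's reserve at 80:
Round 1 — Kent becomes insolvent (initial).
  Elm: +60 → 60 ≥ 50
  Ivory: +95 → 95 ≥ 80
Round 2 — Elm, Ivory become insolvent.
  Alder: +45+75 → 120 ≥ 100
Round 3 — Alder becomes insolvent.
  Pike: +80 → 80 ≥ 70
Round 4 — Pike becomes insolvent.
  Hale: +10 → 10 < 90
No further insolvencies.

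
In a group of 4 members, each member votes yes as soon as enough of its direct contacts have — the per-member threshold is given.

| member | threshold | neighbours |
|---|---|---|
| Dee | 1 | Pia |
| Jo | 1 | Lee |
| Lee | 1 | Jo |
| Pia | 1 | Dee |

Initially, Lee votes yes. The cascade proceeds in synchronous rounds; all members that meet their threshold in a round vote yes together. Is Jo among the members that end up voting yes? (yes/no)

Round 1 — Lee votes yes (initial).
Round 2 — checking thresholds:
  Jo: 1 of 1 neighbours ≥ 1, votes yes.
Round 3 — no new yes votes; cascade stops.

yes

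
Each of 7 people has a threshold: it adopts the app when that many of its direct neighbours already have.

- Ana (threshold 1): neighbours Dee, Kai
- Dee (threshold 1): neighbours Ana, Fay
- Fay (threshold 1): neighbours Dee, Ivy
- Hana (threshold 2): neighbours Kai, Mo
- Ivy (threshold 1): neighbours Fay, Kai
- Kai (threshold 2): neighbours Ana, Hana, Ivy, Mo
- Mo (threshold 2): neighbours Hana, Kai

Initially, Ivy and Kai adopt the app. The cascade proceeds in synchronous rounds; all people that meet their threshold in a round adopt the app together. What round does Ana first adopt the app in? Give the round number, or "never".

Round 1 — Ivy, Kai adopt the app (initial).
Round 2 — checking thresholds:
  Ana: 1 of 2 neighbours ≥ 1, adopts the app.
  Fay: 1 of 2 neighbours ≥ 1, adopts the app.
  Hana: 1 of 2 neighbours < 2, below threshold.
  Mo: 1 of 2 neighbours < 2, below threshold.
Round 3 — checking thresholds:
  Dee: 2 of 2 neighbours ≥ 1, adopts the app.
  Hana: 1 of 2 neighbours < 2, below threshold.
  Mo: 1 of 2 neighbours < 2, below threshold.
Round 4 — no new adoptions; cascade stops.

2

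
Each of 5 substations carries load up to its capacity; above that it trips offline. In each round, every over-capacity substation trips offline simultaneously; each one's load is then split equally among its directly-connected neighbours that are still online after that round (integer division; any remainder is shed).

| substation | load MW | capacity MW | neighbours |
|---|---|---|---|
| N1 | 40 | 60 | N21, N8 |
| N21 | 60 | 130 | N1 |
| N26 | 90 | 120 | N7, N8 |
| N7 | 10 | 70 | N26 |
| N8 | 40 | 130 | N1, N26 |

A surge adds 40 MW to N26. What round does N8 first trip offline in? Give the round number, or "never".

never

Round 1 — N26 at 130 > 120. N26 trips offline.
  N26 sheds 130 MW to N7, N8: 65 each.
    N7: 10+65 = 75 > 70
    N8: 40+65 = 105 ≤ 130
Round 2 — N7 trips offline.
  N7 sheds 75 MW: no online neighbours, lost.
No further trips.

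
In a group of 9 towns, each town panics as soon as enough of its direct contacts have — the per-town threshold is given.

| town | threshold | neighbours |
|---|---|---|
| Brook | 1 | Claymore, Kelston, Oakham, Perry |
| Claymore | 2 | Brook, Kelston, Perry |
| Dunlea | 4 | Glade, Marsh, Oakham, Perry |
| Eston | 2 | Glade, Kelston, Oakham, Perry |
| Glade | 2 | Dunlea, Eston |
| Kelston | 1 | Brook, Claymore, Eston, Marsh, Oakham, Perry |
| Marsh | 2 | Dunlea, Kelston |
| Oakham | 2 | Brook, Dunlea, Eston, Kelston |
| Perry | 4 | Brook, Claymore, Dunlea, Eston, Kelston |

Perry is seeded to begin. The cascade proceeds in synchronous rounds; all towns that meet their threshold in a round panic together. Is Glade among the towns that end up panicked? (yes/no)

Round 1 — Perry panics (initial).
Round 2 — checking thresholds:
  Brook: 1 of 4 neighbours ≥ 1, panics.
  Claymore: 1 of 3 neighbours < 2, not yet.
  Dunlea: 1 of 4 neighbours < 4, not yet.
  Eston: 1 of 4 neighbours < 2, not yet.
  Kelston: 1 of 6 neighbours ≥ 1, panics.
Round 3 — checking thresholds:
  Claymore: 3 of 3 neighbours ≥ 2, panics.
  Dunlea: 1 of 4 neighbours < 4, not yet.
  Eston: 2 of 4 neighbours ≥ 2, panics.
  Marsh: 1 of 2 neighbours < 2, not yet.
  Oakham: 2 of 4 neighbours ≥ 2, panics.
Round 4 — no new panics; cascade stops.

no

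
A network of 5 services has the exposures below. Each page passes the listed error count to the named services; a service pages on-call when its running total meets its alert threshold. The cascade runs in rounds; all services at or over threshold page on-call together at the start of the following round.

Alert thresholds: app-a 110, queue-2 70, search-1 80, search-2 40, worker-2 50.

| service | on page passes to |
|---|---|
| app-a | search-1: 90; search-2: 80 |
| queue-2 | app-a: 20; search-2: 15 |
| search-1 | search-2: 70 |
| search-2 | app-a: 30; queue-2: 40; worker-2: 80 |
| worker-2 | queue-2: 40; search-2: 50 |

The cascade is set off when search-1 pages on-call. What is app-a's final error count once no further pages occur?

Round 1 — search-1 pages on-call (initial).
  search-2: +70 → 70 ≥ 40
Round 2 — search-2 pages on-call.
  app-a: +30 → 30 < 110
  queue-2: +40 → 40 < 70
  worker-2: +80 → 80 ≥ 50
Round 3 — worker-2 pages on-call.
  queue-2: +40 → 80 ≥ 70
Round 4 — queue-2 pages on-call.
  app-a: +20 → 50 < 110
No further pages.

50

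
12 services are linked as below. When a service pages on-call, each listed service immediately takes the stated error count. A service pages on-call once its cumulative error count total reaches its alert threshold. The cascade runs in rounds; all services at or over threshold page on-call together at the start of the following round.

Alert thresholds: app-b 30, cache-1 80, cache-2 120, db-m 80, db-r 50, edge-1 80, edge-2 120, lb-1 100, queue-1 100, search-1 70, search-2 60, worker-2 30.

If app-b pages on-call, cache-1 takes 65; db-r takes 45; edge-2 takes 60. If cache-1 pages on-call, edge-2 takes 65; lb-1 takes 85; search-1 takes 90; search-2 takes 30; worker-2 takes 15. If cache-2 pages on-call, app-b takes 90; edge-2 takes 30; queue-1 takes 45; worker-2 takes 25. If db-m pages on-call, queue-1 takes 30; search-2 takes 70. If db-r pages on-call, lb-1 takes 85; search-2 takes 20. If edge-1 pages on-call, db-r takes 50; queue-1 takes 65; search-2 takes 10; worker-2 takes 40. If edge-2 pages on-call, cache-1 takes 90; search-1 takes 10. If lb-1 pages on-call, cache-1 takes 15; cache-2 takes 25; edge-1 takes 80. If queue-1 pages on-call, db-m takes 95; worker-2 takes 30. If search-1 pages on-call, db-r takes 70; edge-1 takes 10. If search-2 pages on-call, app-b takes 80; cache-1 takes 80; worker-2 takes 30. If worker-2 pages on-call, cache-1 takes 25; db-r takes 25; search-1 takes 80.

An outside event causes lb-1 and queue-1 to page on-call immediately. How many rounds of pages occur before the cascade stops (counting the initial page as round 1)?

5

Round 1 — lb-1, queue-1 page on-call (initial).
  cache-1: +15 → 15 < 80
  cache-2: +25 → 25 < 120
  db-m: +95 → 95 ≥ 80
  edge-1: +80 → 80 ≥ 80
  worker-2: +30 → 30 ≥ 30
Round 2 — db-m, edge-1, worker-2 page on-call.
  cache-1: +25 → 40 < 80
  db-r: +50+25 → 75 ≥ 50
  search-1: +80 → 80 ≥ 70
  search-2: +70+10 → 80 ≥ 60
Round 3 — db-r, search-1, search-2 page on-call.
  app-b: +80 → 80 ≥ 30
  cache-1: +80 → 120 ≥ 80
Round 4 — app-b, cache-1 page on-call.
  edge-2: +60+65 → 125 ≥ 120
Round 5 — edge-2 pages on-call.
No further pages.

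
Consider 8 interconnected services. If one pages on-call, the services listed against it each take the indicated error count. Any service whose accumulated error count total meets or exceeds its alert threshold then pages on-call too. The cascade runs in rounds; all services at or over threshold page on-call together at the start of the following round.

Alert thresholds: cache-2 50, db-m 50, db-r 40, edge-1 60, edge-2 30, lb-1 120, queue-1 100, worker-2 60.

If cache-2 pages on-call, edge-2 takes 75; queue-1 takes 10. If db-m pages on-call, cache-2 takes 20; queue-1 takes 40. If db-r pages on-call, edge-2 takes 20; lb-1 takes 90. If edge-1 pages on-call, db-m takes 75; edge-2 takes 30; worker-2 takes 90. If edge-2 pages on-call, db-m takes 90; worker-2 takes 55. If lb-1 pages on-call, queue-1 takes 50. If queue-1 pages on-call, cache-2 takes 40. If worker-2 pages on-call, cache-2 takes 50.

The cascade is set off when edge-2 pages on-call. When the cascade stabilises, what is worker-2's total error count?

55

Round 1 — edge-2 pages on-call (initial).
  db-m: +90 → 90 ≥ 50
  worker-2: +55 → 55 < 60
Round 2 — db-m pages on-call.
  cache-2: +20 → 20 < 50
  queue-1: +40 → 40 < 100
No further pages.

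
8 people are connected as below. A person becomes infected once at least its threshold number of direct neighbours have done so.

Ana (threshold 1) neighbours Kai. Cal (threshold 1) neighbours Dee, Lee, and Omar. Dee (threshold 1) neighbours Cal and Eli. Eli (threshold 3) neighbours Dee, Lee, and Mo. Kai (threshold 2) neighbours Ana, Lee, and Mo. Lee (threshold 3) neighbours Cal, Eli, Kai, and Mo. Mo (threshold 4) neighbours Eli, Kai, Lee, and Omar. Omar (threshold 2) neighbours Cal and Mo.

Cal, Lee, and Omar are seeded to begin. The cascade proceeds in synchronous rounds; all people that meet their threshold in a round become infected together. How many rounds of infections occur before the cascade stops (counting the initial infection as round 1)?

Round 1 — Cal, Lee, Omar become infected (initial).
Round 2 — checking thresholds:
  Dee: 1 of 2 neighbours ≥ 1, becomes infected.
  Eli: 1 of 3 neighbours < 3, holds.
  Kai: 1 of 3 neighbours < 2, holds.
  Mo: 2 of 4 neighbours < 4, holds.
Round 3 — no new infections; cascade stops.

2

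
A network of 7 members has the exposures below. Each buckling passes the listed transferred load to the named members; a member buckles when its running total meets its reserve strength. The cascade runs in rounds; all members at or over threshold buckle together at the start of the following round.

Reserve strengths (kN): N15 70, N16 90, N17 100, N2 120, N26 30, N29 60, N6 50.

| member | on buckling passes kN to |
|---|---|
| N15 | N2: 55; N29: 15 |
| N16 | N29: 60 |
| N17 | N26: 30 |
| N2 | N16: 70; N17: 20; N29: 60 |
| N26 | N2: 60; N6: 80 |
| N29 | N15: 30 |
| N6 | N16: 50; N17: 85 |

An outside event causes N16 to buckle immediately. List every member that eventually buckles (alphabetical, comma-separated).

Round 1 — N16 buckles (initial).
  N29: +60 → 60 ≥ 60
Round 2 — N29 buckles.
  N15: +30 → 30 < 70
No further bucklings.

N16, N29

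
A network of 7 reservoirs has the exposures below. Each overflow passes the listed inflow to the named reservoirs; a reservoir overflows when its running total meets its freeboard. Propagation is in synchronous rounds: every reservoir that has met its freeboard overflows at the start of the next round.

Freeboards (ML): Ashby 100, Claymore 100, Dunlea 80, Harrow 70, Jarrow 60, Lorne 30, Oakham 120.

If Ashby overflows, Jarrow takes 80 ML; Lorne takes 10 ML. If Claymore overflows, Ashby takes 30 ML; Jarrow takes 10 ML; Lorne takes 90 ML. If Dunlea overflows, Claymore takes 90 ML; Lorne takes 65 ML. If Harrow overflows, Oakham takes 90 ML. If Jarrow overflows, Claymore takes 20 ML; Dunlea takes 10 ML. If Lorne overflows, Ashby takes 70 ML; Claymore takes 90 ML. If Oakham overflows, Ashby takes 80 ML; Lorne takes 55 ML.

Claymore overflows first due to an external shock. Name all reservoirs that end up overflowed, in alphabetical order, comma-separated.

Round 1 — Claymore overflows (initial).
  Ashby: +30 → 30 < 100
  Jarrow: +10 → 10 < 60
  Lorne: +90 → 90 ≥ 30
Round 2 — Lorne overflows.
  Ashby: +70 → 100 ≥ 100
Round 3 — Ashby overflows.
  Jarrow: +80 → 90 ≥ 60
Round 4 — Jarrow overflows.
  Dunlea: +10 → 10 < 80
No further overflows.

Ashby, Claymore, Jarrow, Lorne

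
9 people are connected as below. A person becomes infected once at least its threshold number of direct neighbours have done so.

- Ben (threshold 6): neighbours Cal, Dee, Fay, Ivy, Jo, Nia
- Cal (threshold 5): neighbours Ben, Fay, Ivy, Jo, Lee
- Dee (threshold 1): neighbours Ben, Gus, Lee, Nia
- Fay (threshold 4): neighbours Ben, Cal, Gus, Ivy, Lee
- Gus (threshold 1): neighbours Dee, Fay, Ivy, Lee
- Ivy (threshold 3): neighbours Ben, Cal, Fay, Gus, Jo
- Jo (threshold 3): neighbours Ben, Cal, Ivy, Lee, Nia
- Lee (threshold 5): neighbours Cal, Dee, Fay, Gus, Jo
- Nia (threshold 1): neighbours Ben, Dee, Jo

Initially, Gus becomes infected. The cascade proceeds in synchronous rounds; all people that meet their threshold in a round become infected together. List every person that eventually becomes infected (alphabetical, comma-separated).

Round 1 — Gus becomes infected (initial).
Round 2 — checking thresholds:
  Dee: 1 of 4 neighbours ≥ 1, becomes infected.
  Fay: 1 of 5 neighbours < 4, not yet.
  Ivy: 1 of 5 neighbours < 3, not yet.
  Lee: 1 of 5 neighbours < 5, not yet.
Round 3 — checking thresholds:
  Ben: 1 of 6 neighbours < 6, not yet.
  Fay: 1 of 5 neighbours < 4, not yet.
  Ivy: 1 of 5 neighbours < 3, not yet.
  Lee: 2 of 5 neighbours < 5, not yet.
  Nia: 1 of 3 neighbours ≥ 1, becomes infected.
Round 4 — no new infections; cascade stops.

Dee, Gus, Nia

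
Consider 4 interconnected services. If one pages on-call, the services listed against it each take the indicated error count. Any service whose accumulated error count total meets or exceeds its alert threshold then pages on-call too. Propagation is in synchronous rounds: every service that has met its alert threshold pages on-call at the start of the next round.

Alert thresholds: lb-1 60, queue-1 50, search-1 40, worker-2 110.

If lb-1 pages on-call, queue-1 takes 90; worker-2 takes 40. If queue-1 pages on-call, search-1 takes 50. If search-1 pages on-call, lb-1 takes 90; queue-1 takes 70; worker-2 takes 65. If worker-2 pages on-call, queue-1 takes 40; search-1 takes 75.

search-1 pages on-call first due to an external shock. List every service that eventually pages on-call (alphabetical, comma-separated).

Round 1 — search-1 pages on-call (initial).
  lb-1: +90 → 90 ≥ 60
  queue-1: +70 → 70 ≥ 50
  worker-2: +65 → 65 < 110
Round 2 — lb-1, queue-1 page on-call.
  worker-2: +40 → 105 < 110
No further pages.

lb-1, queue-1, search-1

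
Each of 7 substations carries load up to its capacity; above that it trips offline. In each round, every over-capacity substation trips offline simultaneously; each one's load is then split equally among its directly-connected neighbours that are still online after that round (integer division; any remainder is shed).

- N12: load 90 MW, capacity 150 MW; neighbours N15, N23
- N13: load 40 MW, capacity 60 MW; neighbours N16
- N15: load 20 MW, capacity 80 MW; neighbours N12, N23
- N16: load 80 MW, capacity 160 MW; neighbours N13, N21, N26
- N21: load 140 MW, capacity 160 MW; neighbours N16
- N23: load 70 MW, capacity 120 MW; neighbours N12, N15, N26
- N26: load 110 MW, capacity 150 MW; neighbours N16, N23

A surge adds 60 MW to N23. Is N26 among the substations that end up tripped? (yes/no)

yes

Round 1 — N23 at 130 > 120. N23 trips offline.
  N23 sheds 130 MW to N12, N15, N26: 43 each (1 lost).
    N12: 90+43 = 133 ≤ 150
    N15: 20+43 = 63 ≤ 80
    N26: 110+43 = 153 > 150
Round 2 — N26 trips offline.
  N26 sheds 153 MW to N16: 153 each.
    N16: 80+153 = 233 > 160
Round 3 — N16 trips offline.
  N16 sheds 233 MW to N13, N21: 116 each (1 lost).
    N13: 40+116 = 156 > 60
    N21: 140+116 = 256 > 160
Round 4 — N13, N21 trip offline.
  N13 sheds 156 MW: no online neighbours, lost.
  N21 sheds 256 MW: no online neighbours, lost.
No further trips.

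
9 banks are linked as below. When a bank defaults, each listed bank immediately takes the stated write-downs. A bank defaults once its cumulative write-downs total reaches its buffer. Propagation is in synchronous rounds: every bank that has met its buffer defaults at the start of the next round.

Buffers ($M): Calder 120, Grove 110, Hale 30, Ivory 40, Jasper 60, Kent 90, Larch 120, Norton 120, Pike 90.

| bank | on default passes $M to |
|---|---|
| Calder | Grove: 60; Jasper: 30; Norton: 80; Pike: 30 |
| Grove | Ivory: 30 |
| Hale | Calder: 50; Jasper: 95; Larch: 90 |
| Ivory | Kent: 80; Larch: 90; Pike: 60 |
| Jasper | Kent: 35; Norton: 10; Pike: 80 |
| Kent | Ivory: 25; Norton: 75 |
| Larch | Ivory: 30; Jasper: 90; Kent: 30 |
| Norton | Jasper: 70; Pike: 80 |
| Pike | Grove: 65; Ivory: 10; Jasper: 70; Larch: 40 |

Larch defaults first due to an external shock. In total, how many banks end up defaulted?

2

Round 1 — Larch defaults (initial).
  Ivory: +30 → 30 < 40
  Jasper: +90 → 90 ≥ 60
  Kent: +30 → 30 < 90
Round 2 — Jasper defaults.
  Kent: +35 → 65 < 90
  Norton: +10 → 10 < 120
  Pike: +80 → 80 < 90
No further defaults.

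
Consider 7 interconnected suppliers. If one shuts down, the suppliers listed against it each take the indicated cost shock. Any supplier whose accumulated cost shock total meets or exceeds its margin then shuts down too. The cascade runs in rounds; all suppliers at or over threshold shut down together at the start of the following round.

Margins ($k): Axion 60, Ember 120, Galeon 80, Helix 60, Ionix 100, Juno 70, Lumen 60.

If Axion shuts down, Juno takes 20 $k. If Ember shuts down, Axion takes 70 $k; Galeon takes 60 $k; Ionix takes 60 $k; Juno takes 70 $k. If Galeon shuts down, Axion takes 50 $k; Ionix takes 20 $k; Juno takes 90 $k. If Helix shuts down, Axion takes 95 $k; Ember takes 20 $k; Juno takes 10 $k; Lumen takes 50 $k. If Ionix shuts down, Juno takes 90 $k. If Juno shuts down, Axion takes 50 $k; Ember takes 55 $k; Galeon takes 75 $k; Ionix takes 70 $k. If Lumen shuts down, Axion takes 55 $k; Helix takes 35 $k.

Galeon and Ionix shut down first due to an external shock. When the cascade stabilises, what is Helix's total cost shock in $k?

Round 1 — Galeon, Ionix shut down (initial).
  Axion: +50 → 50 < 60
  Juno: +90+90 → 180 ≥ 70
Round 2 — Juno shuts down.
  Axion: +50 → 100 ≥ 60
  Ember: +55 → 55 < 120
Round 3 — Axion shuts down.
No further shutdowns.

0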